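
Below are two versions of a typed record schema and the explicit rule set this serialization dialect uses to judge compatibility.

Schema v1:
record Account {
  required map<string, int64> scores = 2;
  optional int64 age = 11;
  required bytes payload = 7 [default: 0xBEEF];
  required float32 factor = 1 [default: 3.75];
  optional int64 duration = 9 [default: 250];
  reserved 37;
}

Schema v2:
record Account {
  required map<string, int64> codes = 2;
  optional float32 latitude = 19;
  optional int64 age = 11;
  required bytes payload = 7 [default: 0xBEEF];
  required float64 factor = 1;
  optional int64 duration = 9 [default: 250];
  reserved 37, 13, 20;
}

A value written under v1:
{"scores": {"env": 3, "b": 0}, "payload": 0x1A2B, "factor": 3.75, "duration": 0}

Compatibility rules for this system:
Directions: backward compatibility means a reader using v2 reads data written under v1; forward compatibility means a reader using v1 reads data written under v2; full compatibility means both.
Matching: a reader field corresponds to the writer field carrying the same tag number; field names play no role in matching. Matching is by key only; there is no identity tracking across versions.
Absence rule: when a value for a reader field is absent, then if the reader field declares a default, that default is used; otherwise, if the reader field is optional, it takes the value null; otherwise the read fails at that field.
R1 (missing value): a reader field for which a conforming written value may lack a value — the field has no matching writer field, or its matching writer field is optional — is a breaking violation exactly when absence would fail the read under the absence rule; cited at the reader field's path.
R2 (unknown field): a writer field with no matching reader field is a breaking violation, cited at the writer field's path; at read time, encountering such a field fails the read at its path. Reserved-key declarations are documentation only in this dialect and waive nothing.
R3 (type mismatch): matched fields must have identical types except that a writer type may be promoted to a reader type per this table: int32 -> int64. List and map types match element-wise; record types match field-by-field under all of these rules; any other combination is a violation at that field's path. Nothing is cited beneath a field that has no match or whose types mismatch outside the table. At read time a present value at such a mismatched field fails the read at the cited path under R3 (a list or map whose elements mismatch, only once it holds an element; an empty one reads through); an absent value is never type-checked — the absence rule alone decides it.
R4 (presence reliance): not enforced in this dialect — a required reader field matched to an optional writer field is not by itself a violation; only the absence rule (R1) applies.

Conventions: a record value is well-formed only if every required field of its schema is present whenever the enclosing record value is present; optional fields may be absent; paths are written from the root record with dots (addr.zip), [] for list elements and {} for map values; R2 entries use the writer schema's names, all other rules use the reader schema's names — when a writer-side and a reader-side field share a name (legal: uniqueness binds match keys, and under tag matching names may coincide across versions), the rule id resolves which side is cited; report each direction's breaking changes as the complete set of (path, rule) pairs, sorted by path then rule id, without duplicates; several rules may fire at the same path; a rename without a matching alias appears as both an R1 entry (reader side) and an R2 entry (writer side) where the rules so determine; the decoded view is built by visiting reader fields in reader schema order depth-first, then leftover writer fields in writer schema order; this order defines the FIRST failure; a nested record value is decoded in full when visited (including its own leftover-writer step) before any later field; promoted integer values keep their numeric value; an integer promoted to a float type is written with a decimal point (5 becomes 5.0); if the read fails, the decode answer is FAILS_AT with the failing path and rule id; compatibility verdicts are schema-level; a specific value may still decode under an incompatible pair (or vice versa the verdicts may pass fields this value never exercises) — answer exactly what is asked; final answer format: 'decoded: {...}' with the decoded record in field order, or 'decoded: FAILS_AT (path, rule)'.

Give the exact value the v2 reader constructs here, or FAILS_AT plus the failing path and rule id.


decoded: FAILS_AT (factor, R3)

each type pair in Account: writer, then reader
decode (reader v2):
  codes := {"env": 3, "b": 0} (from writer scores)
  latitude := null (absent, optional -> null)
  age := null (absent, optional -> null)
  payload := 0x1A2B
  read fails at factor under R3
  => FAILS_AT (factor, R3)
the rest of the Account diff is inert for this question:
  renamed field scores to codes in record Account -> inert under this dialect — no rule fires on Account and the result does not move
  added field latitude to record Account: optional float32, tag 19 (in v2 it sits immediately before age) -> changes Account's schema-level verdicts only — the decode of this value is the same


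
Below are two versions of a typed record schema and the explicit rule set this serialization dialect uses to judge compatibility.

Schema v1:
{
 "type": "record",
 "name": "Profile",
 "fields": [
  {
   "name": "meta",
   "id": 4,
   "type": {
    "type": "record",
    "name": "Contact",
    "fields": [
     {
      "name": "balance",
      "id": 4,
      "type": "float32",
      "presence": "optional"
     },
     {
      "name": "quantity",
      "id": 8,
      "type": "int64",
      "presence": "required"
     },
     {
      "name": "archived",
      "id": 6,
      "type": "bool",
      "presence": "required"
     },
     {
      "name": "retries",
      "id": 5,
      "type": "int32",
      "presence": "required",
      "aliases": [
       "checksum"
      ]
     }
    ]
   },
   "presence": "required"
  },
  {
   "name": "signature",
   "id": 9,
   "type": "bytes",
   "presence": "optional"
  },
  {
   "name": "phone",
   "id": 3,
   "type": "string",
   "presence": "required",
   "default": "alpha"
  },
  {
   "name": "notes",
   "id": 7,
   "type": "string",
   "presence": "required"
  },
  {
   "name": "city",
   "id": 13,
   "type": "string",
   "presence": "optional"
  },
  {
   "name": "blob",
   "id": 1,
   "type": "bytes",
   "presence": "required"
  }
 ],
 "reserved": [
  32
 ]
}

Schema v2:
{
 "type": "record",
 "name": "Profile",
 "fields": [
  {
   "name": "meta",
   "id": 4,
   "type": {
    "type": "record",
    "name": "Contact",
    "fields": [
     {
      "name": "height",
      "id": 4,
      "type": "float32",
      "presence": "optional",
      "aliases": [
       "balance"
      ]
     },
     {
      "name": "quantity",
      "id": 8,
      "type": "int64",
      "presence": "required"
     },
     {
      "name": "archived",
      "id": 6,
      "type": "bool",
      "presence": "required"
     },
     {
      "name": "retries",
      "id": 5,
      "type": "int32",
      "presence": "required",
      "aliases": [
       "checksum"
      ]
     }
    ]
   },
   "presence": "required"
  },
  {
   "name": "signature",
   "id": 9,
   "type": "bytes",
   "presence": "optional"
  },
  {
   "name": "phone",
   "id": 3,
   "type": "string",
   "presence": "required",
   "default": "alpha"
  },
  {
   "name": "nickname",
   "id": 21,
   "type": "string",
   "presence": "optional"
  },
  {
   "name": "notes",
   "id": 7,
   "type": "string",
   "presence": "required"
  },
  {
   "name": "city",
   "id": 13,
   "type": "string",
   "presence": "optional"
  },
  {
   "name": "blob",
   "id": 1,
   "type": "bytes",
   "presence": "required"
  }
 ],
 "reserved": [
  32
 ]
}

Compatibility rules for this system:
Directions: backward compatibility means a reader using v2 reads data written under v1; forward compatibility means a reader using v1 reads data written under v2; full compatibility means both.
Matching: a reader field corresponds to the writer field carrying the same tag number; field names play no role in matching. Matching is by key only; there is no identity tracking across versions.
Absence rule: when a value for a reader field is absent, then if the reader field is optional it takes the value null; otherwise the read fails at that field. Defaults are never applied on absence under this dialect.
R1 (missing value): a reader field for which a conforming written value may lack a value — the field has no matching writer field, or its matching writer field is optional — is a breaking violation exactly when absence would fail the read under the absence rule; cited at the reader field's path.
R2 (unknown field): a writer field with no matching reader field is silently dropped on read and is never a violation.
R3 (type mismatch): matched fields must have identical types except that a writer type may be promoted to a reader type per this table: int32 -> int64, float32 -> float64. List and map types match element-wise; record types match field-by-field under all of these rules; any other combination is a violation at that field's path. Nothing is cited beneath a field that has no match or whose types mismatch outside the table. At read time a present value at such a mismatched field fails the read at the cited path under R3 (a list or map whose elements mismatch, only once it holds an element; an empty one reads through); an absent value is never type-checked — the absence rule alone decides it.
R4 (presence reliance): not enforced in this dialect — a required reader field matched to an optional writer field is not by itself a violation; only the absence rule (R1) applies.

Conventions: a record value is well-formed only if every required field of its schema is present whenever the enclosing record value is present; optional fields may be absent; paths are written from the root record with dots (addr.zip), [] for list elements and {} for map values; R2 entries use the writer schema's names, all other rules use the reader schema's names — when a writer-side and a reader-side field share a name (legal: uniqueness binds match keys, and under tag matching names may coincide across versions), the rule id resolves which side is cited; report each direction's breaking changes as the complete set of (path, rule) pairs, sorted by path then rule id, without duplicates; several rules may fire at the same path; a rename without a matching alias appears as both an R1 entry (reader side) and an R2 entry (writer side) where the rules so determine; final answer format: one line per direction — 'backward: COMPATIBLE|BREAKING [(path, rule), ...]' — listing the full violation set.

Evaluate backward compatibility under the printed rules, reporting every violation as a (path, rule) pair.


backward: COMPATIBLE []

in Profile below, arrows point writer -> reader
backward for Profile (reader v2, writer v1):
  Contact -> Contact, writer required: meta aligns to meta
  bytes -> bytes, writer optional: signature aligns to signature
  string -> string, writer required: phone aligns to phone
  nickname: no writer-side match
  string -> string, writer required: notes aligns to notes
  string -> string, writer optional: city aligns to city
  bytes -> bytes, writer required: blob aligns to blob
  float32 -> float32, writer optional: meta.height aligns to meta.balance
  int64 -> int64, writer required: meta.quantity aligns to meta.quantity
  bool -> bool, writer required: meta.archived aligns to meta.archived
  int32 -> int32, writer required: meta.retries aligns to meta.retries
  => backward verdict for Profile: COMPATIBLE, no violations
the rest of the Profile diff is inert for this question:
  renamed field balance to height in record Contact (alias balance declared on the renamed field) -> triggers nothing under Profile's printed rules — same verdict
  added field nickname to record Profile: optional string, tag 21 (in v2 it sits immediately before notes) -> triggers nothing under Profile's printed rules — same verdict


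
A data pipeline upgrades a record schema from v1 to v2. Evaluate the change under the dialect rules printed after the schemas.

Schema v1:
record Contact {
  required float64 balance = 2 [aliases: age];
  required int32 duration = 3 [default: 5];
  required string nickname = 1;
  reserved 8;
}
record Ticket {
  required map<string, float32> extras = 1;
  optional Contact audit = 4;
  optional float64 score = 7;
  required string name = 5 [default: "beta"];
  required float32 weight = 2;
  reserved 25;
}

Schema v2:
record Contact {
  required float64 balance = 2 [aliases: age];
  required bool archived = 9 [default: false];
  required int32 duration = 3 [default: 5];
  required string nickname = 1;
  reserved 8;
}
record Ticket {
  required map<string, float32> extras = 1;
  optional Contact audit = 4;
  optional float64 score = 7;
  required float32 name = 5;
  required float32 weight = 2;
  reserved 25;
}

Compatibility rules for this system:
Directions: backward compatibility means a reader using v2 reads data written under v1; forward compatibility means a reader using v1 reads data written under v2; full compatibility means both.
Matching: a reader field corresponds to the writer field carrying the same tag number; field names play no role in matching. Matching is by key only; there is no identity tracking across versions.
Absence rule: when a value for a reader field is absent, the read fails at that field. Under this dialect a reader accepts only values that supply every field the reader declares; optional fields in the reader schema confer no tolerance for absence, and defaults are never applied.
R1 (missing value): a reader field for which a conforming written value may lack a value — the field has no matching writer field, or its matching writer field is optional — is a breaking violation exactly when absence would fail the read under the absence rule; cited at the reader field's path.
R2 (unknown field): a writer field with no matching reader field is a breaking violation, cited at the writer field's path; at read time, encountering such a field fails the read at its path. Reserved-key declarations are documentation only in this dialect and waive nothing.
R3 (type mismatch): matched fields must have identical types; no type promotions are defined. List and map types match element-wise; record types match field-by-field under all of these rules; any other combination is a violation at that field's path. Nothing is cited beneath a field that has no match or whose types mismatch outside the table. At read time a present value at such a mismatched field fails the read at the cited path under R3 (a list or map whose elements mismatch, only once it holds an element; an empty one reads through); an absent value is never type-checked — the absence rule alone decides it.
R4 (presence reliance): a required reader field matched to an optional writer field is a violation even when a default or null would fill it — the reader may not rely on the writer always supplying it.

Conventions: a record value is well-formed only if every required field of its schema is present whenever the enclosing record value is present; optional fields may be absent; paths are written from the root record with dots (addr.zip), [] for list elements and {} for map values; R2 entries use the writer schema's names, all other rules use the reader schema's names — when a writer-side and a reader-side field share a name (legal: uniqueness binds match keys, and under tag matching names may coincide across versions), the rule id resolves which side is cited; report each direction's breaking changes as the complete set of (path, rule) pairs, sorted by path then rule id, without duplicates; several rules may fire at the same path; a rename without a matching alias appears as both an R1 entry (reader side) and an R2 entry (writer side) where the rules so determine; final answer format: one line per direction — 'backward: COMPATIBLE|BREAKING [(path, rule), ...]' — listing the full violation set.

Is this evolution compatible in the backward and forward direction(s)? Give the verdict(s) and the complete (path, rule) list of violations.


backward: BREAKING [(audit, R1), (audit.archived, R1), (name, R3), (score, R1)]; forward: BREAKING [(audit, R1), (audit.archived, R2), (name, R3), (score, R1)]

arrows below run writer -> reader for Ticket
backward for Ticket (reader v2, writer v1):
  map<string, float32> -> map<string, float32>, writer required: extras aligns to extras
  Contact -> Contact, writer optional: audit aligns to audit
  float64 -> float64, writer optional: score aligns to score
  string -> float32, writer required: name aligns to name
  float32 -> float32, writer required: weight aligns to weight
  float64 -> float64, writer required: audit.balance aligns to audit.balance
  no writer field matches reader audit.archived
  int32 -> int32, writer required: audit.duration aligns to audit.duration
  string -> string, writer required: audit.nickname aligns to audit.nickname
  breaking: (audit, R1)
  breaking: (audit.archived, R1)
  breaking: (name, R3)
  breaking: (score, R1)
  => backward verdict for Ticket: BREAKING, 4 violation(s)
forward for Ticket (reader v1, writer v2):
  map<string, float32> -> map<string, float32>, writer required: extras aligns to extras
  Contact -> Contact, writer optional: audit aligns to audit
  float64 -> float64, writer optional: score aligns to score
  float32 -> string, writer required: name aligns to name
  float32 -> float32, writer required: weight aligns to weight
  float64 -> float64, writer required: audit.balance aligns to audit.balance
  int32 -> int32, writer required: audit.duration aligns to audit.duration
  string -> string, writer required: audit.nickname aligns to audit.nickname
  writer field audit.archived has no reader counterpart
  breaking: (audit, R1)
  breaking: (audit.archived, R2)
  breaking: (name, R3)
  breaking: (score, R1)
  => forward verdict for Ticket: BREAKING, 4 violation(s)


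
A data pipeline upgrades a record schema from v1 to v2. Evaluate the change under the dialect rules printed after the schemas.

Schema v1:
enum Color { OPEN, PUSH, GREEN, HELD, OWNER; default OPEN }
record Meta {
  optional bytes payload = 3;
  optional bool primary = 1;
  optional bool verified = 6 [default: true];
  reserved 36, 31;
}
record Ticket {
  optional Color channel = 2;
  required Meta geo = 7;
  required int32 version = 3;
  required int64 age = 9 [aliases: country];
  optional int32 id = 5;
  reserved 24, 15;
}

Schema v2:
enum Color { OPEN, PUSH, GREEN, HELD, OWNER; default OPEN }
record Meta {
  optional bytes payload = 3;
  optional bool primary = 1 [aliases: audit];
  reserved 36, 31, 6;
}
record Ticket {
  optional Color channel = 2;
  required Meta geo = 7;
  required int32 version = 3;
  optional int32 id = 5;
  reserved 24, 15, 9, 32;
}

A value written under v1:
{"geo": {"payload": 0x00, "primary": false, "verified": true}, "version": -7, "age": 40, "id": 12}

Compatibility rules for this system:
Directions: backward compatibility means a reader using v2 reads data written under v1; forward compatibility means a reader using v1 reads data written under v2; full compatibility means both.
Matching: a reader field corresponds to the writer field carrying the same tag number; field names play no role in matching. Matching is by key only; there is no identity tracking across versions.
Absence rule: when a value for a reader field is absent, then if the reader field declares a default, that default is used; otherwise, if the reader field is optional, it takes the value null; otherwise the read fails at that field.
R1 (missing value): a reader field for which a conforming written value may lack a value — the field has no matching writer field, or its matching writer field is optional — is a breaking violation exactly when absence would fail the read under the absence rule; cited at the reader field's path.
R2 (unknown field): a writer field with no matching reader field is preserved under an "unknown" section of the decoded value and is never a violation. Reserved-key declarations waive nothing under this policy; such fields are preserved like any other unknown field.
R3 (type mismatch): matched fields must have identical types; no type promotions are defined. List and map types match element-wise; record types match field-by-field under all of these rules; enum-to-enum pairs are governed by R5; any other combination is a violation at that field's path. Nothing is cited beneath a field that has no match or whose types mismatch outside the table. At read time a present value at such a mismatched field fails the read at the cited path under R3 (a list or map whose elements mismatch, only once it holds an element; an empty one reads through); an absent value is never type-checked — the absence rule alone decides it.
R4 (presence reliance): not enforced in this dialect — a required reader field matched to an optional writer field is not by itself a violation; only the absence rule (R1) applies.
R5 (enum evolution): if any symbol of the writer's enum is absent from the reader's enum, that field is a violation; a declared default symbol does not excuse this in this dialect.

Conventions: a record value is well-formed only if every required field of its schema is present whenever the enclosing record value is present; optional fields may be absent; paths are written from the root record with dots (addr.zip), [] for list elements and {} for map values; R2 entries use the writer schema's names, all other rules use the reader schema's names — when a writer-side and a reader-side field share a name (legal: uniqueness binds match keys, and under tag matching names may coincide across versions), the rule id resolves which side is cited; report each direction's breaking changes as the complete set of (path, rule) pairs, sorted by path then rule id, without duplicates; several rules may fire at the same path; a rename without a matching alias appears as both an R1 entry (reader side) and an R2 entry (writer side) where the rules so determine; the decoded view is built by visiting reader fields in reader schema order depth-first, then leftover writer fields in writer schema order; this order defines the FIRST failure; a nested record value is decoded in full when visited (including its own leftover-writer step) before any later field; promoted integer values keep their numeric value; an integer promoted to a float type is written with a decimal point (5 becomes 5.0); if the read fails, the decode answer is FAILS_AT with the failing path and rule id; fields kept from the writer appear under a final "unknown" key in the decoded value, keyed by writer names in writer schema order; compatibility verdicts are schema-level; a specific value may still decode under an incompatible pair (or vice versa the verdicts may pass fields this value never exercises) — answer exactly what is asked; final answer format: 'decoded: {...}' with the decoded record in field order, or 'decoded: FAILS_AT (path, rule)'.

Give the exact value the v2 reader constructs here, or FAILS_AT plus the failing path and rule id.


each type pair in Ticket: writer, then reader
migrating the Ticket value to v2:
  channel := null (not supplied -> null)
  geo.payload := 0x00
  geo.primary := false
  writer geo.verified: kept under "unknown"
  version := -7
  id := 12
  writer age: kept under "unknown"
  => decoded: {"channel": null, "geo": {"payload": 0x00, "primary": false, "unknown": {"verified": true}}, "version": -7, "id": 12, "unknown": {"age": 40}}

decoded: {"channel": null, "geo": {"payload": 0x00, "primary": false, "unknown": {"verified": true}}, "version": -7, "id": 12, "unknown": {"age": 40}}


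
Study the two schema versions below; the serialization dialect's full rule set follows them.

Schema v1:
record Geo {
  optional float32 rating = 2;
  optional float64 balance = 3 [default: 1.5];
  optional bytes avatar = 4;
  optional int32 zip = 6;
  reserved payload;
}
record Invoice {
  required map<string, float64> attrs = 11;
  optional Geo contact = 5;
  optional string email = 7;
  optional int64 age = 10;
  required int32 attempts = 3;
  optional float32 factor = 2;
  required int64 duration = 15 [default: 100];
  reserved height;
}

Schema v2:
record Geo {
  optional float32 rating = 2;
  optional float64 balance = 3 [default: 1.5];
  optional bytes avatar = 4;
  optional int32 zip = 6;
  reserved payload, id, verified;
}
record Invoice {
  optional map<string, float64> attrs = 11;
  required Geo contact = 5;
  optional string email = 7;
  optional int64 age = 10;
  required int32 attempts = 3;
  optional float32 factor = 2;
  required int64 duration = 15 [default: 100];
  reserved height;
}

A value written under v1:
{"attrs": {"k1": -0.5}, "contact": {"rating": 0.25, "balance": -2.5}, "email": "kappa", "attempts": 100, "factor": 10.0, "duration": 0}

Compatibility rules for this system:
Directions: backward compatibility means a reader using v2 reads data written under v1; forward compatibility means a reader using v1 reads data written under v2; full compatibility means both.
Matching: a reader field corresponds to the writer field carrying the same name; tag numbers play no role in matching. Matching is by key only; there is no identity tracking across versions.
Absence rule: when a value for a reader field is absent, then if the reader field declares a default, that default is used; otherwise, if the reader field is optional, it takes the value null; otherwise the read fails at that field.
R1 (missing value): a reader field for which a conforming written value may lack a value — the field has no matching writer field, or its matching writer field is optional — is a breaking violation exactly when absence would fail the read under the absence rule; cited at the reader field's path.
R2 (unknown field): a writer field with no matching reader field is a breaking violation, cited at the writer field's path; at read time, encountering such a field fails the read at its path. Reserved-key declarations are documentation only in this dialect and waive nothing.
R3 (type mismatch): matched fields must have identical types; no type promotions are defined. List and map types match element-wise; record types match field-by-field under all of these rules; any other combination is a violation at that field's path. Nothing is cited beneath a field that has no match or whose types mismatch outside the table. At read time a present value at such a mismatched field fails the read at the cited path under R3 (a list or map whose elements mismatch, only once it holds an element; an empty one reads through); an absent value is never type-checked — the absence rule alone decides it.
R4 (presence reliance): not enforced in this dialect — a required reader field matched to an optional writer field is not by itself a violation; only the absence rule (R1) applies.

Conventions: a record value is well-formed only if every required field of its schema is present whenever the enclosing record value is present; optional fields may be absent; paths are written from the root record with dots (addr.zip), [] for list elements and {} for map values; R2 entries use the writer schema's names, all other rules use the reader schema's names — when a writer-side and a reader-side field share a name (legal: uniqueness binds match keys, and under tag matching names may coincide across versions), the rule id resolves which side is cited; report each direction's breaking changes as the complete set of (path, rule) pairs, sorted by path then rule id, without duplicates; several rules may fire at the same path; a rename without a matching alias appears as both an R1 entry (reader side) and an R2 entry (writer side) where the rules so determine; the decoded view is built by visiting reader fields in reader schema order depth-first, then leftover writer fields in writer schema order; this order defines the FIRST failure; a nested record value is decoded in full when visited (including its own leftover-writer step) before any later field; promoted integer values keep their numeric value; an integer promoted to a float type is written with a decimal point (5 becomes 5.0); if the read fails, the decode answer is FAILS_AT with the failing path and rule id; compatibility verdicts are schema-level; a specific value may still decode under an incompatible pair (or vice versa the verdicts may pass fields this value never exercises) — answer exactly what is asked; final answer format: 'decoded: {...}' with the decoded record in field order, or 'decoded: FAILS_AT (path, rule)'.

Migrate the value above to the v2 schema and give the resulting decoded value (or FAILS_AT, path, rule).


arrows below run writer -> reader for Invoice
decode walk for Invoice under reader schema v2:
  attrs := {"k1": -0.5}
  contact.rating := 0.25
  contact.balance := -2.5
  contact.avatar := null (missing; optional => null)
  contact.zip := null (missing; optional => null)
  email := "kappa"
  age := null (missing; optional => null)
  attempts := 100
  factor := 10.0
  duration := 0
  => decoded: {"attrs": {"k1": -0.5}, "contact": {"rating": 0.25, "balance": -2.5, "avatar": null, "zip": null}, "email": "kappa", "age": null, "attempts": 100, "factor": 10.0, "duration": 0}
checking off the Invoice differences that do not matter here:
  field contact in record Invoice: optional changed to required -> changes Invoice's schema-level verdicts only — the decode of this value is the same
  field attrs in record Invoice: required changed to optional -> changes Invoice's schema-level verdicts only — the decode of this value is the same

decoded: {"attrs": {"k1": -0.5}, "contact": {"rating": 0.25, "balance": -2.5, "avatar": null, "zip": null}, "email": "kappa", "age": null, "attempts": 100, "factor": 10.0, "duration": 0}


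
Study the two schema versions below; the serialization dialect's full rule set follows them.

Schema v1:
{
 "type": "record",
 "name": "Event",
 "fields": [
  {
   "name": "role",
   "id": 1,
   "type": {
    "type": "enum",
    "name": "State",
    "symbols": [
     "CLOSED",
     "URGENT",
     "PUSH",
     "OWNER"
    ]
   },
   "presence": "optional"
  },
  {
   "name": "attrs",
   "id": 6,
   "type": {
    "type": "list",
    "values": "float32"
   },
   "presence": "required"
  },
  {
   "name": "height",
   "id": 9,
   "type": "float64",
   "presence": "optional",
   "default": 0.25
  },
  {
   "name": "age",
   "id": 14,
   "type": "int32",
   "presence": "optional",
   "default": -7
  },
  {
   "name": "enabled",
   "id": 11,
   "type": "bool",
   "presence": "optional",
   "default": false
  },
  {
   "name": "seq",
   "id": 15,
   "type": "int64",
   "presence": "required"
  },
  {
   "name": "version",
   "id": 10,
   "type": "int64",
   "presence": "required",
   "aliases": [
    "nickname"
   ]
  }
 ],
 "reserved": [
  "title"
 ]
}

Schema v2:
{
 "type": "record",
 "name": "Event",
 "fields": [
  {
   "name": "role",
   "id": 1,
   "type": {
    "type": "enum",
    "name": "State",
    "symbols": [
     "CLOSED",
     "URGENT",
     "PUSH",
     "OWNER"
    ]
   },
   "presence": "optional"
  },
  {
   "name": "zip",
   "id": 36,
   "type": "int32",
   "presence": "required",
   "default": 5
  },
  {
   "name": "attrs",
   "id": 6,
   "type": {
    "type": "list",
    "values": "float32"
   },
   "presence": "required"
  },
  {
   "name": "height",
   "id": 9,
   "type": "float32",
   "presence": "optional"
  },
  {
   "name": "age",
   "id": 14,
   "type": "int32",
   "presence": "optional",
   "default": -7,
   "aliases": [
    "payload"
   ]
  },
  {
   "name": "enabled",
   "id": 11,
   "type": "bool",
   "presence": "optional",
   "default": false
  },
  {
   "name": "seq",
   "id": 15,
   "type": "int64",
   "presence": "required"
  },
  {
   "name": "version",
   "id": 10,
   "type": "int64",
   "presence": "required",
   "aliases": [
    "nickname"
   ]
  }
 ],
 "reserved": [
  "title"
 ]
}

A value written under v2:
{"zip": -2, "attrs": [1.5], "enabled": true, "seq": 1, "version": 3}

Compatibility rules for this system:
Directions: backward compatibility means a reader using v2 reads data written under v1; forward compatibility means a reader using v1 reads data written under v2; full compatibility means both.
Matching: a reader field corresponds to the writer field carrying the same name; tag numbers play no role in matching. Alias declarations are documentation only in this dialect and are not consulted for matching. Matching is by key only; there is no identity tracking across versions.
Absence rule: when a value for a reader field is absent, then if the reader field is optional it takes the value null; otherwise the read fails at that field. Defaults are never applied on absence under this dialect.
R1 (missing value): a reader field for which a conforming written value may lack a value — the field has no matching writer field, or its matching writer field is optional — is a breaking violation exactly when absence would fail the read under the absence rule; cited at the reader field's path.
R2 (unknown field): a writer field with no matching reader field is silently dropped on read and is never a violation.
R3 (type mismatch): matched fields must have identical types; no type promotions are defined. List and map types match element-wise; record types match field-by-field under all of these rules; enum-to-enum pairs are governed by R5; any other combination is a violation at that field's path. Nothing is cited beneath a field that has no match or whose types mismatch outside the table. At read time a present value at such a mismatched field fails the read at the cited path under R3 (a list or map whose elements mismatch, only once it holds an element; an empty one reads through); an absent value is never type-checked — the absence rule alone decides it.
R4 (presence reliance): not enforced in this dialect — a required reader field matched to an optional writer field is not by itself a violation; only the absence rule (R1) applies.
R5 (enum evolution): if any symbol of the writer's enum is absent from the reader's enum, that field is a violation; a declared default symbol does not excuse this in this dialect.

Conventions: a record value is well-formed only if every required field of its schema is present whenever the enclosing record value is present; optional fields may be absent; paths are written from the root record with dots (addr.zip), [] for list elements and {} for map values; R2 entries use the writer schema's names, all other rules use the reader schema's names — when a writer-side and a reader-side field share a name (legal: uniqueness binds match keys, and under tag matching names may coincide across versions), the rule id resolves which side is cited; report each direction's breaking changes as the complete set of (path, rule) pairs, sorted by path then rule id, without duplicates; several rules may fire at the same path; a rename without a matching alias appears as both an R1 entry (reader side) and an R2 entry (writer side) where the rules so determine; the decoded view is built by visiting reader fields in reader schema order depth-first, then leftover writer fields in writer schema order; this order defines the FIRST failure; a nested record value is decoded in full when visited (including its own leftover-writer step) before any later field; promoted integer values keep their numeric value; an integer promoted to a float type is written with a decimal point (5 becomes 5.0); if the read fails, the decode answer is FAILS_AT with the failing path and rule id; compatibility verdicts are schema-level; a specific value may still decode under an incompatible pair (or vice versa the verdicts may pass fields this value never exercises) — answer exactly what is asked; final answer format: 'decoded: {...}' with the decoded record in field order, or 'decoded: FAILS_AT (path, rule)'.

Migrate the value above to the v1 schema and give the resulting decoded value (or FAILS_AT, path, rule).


arrows below run writer -> reader for Event
decoding the Event value with the v1 reader:
  role := null (absent, optional -> null)
  attrs := [1.5]
  height := null (absent, optional -> null)
  age := null (absent, optional -> null)
  enabled := true
  seq := 1
  version := 3
  writer zip: unknown -> dropped
  => decoded: {"role": null, "attrs": [1.5], "height": null, "age": null, "enabled": true, "seq": 1, "version": 3}
ruling out the remaining Event differences:
  added field zip to record Event: required int32, tag 36, default 5 (in v2 it sits immediately before attrs) -> a verdict-level change on Event — the shown value reads the same
  field height in record Event: type float64 changed to float32 (its default is dropped) -> a verdict-level change on Event — the shown value reads the same

decoded: {"role": null, "attrs": [1.5], "height": null, "age": null, "enabled": true, "seq": 1, "version": 3}


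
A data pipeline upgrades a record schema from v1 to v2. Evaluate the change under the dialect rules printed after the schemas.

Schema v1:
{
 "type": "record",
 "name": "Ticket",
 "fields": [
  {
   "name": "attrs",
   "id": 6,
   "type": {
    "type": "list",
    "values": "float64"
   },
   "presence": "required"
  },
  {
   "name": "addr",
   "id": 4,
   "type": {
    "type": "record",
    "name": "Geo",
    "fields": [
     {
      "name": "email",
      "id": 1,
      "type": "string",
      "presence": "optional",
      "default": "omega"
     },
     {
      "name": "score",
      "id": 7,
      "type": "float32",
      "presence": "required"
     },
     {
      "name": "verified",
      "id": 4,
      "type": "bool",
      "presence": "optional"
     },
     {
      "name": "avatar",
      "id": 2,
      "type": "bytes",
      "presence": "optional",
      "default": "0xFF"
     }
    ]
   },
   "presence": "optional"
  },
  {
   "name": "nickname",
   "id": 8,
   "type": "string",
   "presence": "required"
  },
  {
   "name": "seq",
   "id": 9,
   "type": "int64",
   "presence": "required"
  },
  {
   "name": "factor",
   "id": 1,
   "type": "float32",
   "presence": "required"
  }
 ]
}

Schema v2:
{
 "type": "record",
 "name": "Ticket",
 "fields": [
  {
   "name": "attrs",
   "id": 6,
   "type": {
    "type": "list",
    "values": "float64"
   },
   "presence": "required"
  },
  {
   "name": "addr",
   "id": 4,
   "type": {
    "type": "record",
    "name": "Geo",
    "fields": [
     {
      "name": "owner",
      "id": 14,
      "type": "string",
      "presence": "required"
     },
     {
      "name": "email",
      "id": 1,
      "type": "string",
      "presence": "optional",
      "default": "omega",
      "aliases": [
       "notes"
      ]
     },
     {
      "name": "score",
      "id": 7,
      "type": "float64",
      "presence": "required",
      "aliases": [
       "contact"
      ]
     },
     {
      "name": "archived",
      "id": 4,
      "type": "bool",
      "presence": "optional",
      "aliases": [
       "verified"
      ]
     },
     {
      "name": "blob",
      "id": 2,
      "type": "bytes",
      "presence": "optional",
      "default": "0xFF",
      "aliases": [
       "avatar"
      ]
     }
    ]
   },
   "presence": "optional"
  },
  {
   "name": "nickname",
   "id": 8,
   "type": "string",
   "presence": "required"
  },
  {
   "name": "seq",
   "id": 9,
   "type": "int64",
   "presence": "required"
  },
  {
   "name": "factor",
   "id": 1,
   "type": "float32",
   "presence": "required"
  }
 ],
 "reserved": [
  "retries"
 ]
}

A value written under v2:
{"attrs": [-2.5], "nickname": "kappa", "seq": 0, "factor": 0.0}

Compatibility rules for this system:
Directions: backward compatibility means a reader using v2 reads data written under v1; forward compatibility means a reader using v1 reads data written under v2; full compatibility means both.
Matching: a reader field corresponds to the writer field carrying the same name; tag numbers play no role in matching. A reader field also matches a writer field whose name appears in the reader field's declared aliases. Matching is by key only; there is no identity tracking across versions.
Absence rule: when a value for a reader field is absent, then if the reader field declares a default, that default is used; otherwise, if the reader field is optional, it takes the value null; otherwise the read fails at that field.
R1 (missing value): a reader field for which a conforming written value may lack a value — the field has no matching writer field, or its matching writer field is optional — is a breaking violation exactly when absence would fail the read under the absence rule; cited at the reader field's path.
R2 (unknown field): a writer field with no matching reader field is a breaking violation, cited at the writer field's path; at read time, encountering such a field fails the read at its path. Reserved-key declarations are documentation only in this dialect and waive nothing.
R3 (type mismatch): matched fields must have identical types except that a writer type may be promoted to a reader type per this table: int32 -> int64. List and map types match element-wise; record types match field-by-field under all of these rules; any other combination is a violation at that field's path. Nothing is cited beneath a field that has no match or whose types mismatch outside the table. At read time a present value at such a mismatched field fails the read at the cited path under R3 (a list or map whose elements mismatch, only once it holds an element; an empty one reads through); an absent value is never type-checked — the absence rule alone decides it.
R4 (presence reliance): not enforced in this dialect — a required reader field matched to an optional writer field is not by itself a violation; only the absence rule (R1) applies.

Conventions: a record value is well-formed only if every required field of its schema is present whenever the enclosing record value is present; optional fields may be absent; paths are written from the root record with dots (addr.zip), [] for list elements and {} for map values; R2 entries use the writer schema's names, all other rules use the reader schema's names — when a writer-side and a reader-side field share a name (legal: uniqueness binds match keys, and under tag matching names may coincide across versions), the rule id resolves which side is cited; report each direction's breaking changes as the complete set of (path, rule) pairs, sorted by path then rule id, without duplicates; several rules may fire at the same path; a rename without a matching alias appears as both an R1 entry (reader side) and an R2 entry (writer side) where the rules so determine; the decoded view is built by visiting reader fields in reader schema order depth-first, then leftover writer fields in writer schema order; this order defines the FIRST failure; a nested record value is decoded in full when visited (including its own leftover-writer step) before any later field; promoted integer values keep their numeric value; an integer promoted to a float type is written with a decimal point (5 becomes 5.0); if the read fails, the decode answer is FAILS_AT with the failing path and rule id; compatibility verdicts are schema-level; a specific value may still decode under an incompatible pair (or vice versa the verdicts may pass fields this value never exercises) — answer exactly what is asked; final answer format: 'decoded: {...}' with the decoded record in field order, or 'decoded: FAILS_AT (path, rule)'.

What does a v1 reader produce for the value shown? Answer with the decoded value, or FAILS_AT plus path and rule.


decoded: {"attrs": [-2.5], "addr": null, "nickname": "kappa", "seq": 0, "factor": 0.0}

arrows below run writer -> reader for Ticket
decode walk for Ticket under reader schema v1:
  attrs := [-2.5]
  addr := null (not supplied -> null)
  nickname := "kappa"
  seq := 0
  factor := 0.0
  => decoded: {"attrs": [-2.5], "addr": null, "nickname": "kappa", "seq": 0, "factor": 0.0}
diffs on Ticket not affecting the asked answer:
  field score in record Geo: type float32 changed to float64 -> changes Ticket's schema-level verdicts only — the decode of this value is the same
  added field owner to record Geo: required string, tag 14 (in v2 it sits immediately before email) -> changes Ticket's schema-level verdicts only — the decode of this value is the same
  renamed field verified to archived in record Geo (alias verified declared on the renamed field) -> changes Ticket's schema-level verdicts only — the decode of this value is the same
  renamed field avatar to blob in record Geo (alias avatar declared on the renamed field) -> changes Ticket's schema-level verdicts only — the decode of this value is the same
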